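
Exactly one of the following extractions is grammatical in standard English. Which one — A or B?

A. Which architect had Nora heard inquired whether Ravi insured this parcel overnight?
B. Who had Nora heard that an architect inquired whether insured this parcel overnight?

A

In B, the wh-phrase is extracted from inside a wh-island (introduced by "whether"), which blocks movement.
In A, the extraction path crosses only that-complement boundaries, which are transparent.
So A is grammatical.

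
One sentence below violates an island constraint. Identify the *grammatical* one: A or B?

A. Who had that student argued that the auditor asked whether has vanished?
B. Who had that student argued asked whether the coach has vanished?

In A, the wh-phrase is extracted from inside a wh-island (introduced by "whether"), which blocks movement.
In B, the extraction path crosses only that-complement boundaries, which are transparent.
So B is grammatical.

B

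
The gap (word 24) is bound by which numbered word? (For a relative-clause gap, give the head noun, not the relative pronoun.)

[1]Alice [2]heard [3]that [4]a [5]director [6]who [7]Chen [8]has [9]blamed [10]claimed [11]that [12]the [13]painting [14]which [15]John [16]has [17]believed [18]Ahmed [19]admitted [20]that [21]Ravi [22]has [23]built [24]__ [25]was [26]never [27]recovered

The gap at 24 is the object of "built", inside a relative clause.
The relative pronoun is "which" (word 14); it is bound by the head noun immediately before it.
Its filler is the head noun "painting", at word 13.

13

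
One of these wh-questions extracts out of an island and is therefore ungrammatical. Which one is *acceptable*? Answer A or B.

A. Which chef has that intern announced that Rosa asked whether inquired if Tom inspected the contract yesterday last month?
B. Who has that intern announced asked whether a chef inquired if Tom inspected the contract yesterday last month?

B

In A, the wh-phrase is extracted from inside a wh-island (introduced by "whether"), which blocks movement.
In B, the extraction path crosses only that-complement boundaries, which are transparent.
So B is grammatical.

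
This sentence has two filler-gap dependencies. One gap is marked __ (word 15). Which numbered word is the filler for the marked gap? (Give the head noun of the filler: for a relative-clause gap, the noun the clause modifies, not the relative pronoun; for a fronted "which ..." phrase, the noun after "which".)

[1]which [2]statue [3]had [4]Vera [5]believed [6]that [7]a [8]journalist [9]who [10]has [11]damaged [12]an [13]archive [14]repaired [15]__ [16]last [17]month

The marked gap is the direct object of "repaired".
Its filler is the fronted wh-phrase "which statue", at word 2.
(The other dependency links word 8 to a gap after word 9.)

2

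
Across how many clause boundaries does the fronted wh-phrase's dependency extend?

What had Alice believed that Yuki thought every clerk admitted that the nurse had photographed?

"what" is extracted from the object of "photographed".
Boundaries crossed, outermost first: [that], [Ø], [that] — 3 in total.

3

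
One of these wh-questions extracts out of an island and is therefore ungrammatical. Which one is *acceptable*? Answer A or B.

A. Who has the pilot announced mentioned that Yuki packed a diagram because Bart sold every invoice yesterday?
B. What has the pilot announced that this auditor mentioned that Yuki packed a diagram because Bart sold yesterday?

In B, the wh-phrase is extracted from inside an adjunct island (introduced by "because"), which blocks movement.
In A, the extraction path crosses only that-complement boundaries, which are transparent.
So A is grammatical.

A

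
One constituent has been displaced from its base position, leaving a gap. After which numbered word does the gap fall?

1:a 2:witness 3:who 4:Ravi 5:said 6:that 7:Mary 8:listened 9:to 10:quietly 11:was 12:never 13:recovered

The displaced element is "a witness" (word 2).
It is linked across 1 clause boundary (that).
It functions as the object of the preposition "to" of "listened", so the gap sits immediately after word 9 ("to").
Base order: Ravi said that Mary listened to a witness quietly.

9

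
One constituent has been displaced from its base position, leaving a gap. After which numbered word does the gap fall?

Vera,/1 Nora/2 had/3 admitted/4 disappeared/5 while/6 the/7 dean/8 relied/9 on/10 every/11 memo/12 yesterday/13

The displaced element is "Vera" (word 1).
It is linked across 1 clause boundary (Ø).
It functions as the subject of "disappeared", so the gap sits immediately after word 4 ("admitted").
Base order: Nora had admitted that Vera disappeared while the dean relied on every memo yesterday.

4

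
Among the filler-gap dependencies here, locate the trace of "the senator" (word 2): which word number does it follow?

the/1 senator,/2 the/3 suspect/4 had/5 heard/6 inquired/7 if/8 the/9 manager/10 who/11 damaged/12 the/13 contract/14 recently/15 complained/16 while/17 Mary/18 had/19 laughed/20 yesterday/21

6

The displaced element is "the senator" (word 2).
It is linked across 1 clause boundary (Ø).
It functions as the subject of "inquired", so the gap sits immediately after word 6 ("heard").
Base order: The suspect had heard that the senator inquired if the manager who damaged the contract recently complained while Mary had laughed yesterday.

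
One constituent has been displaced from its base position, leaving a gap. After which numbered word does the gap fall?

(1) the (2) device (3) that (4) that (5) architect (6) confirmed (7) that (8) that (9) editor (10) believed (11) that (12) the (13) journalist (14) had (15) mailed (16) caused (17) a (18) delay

The displaced element is "the device" (word 2).
It is linked across 2 clause boundaries (that → that).
It functions as the direct object of "mailed", so the gap sits immediately after word 15 ("mailed").
Base order: That architect confirmed that that editor believed that the journalist had mailed the device.

15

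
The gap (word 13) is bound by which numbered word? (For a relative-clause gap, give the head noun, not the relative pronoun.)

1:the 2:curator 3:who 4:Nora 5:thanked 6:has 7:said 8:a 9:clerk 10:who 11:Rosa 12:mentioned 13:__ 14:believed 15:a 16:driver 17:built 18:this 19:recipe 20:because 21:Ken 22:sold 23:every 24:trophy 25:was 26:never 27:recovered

The gap at 13 is the subject of "believed", inside a relative clause.
The relative pronoun is "who" (word 10); it is bound by the head noun immediately before it.
Its filler is the head noun "clerk", at word 9.

9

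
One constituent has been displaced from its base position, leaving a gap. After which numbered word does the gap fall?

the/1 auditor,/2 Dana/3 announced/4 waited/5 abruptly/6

4

The displaced element is "the auditor" (word 2).
It is linked across 1 clause boundary (Ø).
It functions as the subject of "waited", so the gap sits immediately after word 4 ("announced").
Base order: Dana announced that the auditor waited abruptly.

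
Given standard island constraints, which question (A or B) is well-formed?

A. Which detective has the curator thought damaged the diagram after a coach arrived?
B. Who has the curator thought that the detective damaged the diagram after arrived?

In B, the wh-phrase is extracted from inside an adjunct island (introduced by "after"), which blocks movement.
In A, the extraction path crosses only that-complement boundaries, which are transparent.
So A is grammatical.

A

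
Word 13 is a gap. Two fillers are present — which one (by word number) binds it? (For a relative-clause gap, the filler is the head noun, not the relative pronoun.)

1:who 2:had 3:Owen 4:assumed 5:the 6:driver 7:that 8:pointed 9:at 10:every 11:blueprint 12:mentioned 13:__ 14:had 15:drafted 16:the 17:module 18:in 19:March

1

The marked gap is the subject of "drafted".
Its filler is the fronted wh-phrase "who", at word 1.
(The other dependency links word 6 to a gap after word 7.)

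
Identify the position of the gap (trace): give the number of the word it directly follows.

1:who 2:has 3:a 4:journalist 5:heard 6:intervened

5

The displaced element is "who" (word 1).
It is linked across 1 clause boundary (Ø).
It functions as the subject of "intervened", so the gap sits immediately after word 5 ("heard").
Base order: A journalist has heard that who intervened.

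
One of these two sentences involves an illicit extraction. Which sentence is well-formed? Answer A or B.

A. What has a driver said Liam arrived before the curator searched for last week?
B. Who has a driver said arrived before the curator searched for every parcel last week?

In A, the wh-phrase is extracted from inside an adjunct island (introduced by "before"), which blocks movement.
In B, the extraction path crosses only that-complement boundaries, which are transparent.
So B is grammatical.

B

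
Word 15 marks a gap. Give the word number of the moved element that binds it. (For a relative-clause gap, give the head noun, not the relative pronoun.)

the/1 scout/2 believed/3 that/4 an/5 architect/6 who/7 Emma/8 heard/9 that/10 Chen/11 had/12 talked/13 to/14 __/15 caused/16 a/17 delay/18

The gap at 15 is the prepositional object of "talked", inside a relative clause.
The relative pronoun is "who" (word 7); it is bound by the head noun immediately before it.
Its filler is the head noun "architect", at word 6.

6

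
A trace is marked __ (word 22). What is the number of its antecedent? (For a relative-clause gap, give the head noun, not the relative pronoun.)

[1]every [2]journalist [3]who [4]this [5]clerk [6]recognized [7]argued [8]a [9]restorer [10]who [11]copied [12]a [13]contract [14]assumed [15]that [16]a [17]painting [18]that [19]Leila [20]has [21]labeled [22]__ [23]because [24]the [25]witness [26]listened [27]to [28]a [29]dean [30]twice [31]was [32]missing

The gap at 22 is the object of "labeled", inside a relative clause.
The relative pronoun is "that" (word 18); it is bound by the head noun immediately before it.
Its filler is the head noun "painting", at word 17.

17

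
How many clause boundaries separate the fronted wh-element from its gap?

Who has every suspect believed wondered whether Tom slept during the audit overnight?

1

"who" is extracted from the subject of "wondered".
Boundaries crossed, outermost first: [Ø] — 1 in total.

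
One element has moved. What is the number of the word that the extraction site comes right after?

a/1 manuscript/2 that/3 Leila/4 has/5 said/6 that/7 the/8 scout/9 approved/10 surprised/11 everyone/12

The displaced element is "a manuscript" (word 2).
It is linked across 1 clause boundary (that).
It functions as the direct object of "approved", so the gap sits immediately after word 10 ("approved").
Base order: Leila has said that the scout approved a manuscript.

10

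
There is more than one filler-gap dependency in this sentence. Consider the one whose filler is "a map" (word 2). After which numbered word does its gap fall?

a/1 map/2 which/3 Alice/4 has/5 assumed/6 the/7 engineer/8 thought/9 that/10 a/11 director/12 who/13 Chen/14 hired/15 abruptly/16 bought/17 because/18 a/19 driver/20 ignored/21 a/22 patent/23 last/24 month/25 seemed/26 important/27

The displaced element is "a map" (word 2).
It is linked across 2 clause boundaries (Ø → that).
It functions as the direct object of "bought", so the gap sits immediately after word 17 ("bought").
Base order: Alice has assumed the engineer thought that a director who Chen hired abruptly bought a map because a driver ignored a patent last month.

17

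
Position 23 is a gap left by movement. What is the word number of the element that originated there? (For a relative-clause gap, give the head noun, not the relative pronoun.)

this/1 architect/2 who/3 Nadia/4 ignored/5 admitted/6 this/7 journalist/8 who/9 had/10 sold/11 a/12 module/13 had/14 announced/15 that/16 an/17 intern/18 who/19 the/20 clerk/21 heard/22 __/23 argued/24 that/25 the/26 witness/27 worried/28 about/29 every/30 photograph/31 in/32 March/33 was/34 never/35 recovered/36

18

The gap at 23 is the subject of "argued", inside a relative clause.
The relative pronoun is "who" (word 19); it is bound by the head noun immediately before it.
Its filler is the head noun "intern", at word 18.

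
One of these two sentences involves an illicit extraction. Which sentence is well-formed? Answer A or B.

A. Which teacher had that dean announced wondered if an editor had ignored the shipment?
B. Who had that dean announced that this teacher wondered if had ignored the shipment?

In B, the wh-phrase is extracted from inside a wh-island (introduced by "if"), which blocks movement.
In A, the extraction path crosses only that-complement boundaries, which are transparent.
So A is grammatical.

A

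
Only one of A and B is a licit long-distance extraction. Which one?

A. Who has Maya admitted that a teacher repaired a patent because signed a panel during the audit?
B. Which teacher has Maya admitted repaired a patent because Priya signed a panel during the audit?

B

In A, the wh-phrase is extracted from inside an adjunct island (introduced by "because"), which blocks movement.
In B, the extraction path crosses only that-complement boundaries, which are transparent.
So B is grammatical.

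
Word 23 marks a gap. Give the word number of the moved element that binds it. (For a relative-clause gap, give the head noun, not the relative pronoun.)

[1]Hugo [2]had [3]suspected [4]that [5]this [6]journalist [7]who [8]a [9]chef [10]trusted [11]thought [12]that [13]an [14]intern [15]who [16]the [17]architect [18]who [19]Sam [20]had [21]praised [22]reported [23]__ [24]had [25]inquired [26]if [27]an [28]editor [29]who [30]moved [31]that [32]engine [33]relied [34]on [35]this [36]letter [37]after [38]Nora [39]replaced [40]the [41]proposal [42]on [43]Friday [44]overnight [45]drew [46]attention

14

The gap at 23 is the subject of "inquired", inside a relative clause.
The relative pronoun is "who" (word 15); it is bound by the head noun immediately before it.
Its filler is the head noun "intern", at word 14.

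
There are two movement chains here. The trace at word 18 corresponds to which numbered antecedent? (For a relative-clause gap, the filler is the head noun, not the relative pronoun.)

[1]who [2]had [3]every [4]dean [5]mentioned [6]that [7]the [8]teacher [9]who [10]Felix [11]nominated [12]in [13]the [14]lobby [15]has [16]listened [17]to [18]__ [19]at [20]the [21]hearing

The marked gap is the object of the preposition "to" of "listened".
Its filler is the fronted wh-phrase "who", at word 1.
(The other dependency links word 8 to a gap after word 11.)

1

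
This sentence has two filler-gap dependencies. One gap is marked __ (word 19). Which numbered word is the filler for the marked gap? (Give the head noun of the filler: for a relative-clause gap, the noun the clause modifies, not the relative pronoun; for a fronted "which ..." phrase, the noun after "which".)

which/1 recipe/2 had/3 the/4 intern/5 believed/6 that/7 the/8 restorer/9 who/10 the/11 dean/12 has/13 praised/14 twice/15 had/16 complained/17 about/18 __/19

The marked gap is the object of the preposition "about" of "complained".
Its filler is the fronted wh-phrase "which recipe", at word 2.
(The other dependency links word 9 to a gap after word 14.)

2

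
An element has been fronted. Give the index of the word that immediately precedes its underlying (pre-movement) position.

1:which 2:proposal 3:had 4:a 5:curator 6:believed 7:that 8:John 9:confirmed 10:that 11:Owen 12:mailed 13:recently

The displaced element is "which proposal" (word 2).
It is linked across 2 clause boundaries (that → that).
It functions as the direct object of "mailed", so the gap sits immediately after word 12 ("mailed").
Base order: A curator had believed that John confirmed that Owen mailed which proposal recently.

12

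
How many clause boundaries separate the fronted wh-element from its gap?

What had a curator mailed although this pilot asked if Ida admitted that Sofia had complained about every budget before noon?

"what" originates inside the matrix clause — no clause boundary is crossed.

0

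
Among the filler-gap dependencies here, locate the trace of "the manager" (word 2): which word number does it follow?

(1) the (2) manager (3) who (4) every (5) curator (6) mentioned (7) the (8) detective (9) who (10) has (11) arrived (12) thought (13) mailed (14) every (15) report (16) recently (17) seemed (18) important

12

The displaced element is "the manager" (word 2).
It is linked across 2 clause boundaries (Ø → Ø).
It functions as the subject of "mailed", so the gap sits immediately after word 12 ("thought").
Base order: Every curator mentioned the detective who has arrived thought that the manager mailed every report recently.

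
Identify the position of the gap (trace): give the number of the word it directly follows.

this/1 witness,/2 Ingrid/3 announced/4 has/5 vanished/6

4

The displaced element is "this witness" (word 2).
It is linked across 1 clause boundary (Ø).
It functions as the subject of "vanished", so the gap sits immediately after word 4 ("announced").
Base order: Ingrid announced this witness has vanished.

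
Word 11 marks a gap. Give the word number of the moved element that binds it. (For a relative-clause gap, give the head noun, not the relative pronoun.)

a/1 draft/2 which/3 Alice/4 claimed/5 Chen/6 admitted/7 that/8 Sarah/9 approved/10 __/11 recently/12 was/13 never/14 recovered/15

The gap at 11 is the object of "approved", inside a relative clause.
The relative pronoun is "which" (word 3); it is bound by the head noun immediately before it.
Its filler is the head noun "draft", at word 2.

2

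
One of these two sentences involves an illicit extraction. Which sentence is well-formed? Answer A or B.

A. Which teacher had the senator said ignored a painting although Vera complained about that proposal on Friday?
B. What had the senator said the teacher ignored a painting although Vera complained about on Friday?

In B, the wh-phrase is extracted from inside an adjunct island (introduced by "although"), which blocks movement.
In A, the extraction path crosses only that-complement boundaries, which are transparent.
So A is grammatical.

A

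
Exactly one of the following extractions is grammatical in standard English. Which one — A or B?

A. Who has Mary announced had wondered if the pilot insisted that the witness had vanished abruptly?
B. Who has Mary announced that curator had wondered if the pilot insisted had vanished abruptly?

A

In B, the wh-phrase is extracted from inside a wh-island (introduced by "if"), which blocks movement.
In A, the extraction path crosses only that-complement boundaries, which are transparent.
So A is grammatical.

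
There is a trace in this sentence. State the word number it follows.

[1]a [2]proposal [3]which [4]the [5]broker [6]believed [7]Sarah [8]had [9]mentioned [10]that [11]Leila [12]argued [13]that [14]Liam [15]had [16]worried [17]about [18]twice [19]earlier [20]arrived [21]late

17

The displaced element is "a proposal" (word 2).
It is linked across 3 clause boundaries (Ø → that → that).
It functions as the object of the preposition "about" of "worried", so the gap sits immediately after word 17 ("about").
Base order: The broker believed Sarah had mentioned that Leila argued that Liam had worried about a proposal twice earlier.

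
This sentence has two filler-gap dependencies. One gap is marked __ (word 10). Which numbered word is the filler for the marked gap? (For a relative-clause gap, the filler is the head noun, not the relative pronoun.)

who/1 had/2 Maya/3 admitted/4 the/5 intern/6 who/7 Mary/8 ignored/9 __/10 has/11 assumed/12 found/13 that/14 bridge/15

6

The marked gap is inside the relative clause, the direct object of "ignored".
Its filler is the head noun "intern" (via "who"), at word 6.
(The other dependency links word 1 to a gap after word 12.)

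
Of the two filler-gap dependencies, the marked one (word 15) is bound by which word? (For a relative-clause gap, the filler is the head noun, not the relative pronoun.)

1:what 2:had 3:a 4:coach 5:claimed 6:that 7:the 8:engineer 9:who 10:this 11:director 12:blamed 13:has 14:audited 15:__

1

The marked gap is the direct object of "audited".
Its filler is the fronted wh-phrase "what", at word 1.
(The other dependency links word 8 to a gap after word 12.)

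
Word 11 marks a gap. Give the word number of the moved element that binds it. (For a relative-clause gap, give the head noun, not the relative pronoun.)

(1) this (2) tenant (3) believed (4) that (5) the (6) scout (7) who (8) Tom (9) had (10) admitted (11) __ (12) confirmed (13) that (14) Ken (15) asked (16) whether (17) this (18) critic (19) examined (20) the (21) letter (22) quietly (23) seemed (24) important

The gap at 11 is the subject of "confirmed", inside a relative clause.
The relative pronoun is "who" (word 7); it is bound by the head noun immediately before it.
Its filler is the head noun "scout", at word 6.

6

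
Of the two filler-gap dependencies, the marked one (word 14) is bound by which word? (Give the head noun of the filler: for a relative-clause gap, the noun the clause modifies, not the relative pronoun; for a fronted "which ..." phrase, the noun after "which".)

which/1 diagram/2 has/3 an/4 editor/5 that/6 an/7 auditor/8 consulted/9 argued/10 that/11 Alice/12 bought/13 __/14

2

The marked gap is the direct object of "bought".
Its filler is the fronted wh-phrase "which diagram", at word 2.
(The other dependency links word 5 to a gap after word 9.)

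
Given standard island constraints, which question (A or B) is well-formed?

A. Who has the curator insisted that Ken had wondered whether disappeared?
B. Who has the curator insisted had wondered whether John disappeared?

B

In A, the wh-phrase is extracted from inside a wh-island (introduced by "whether"), which blocks movement.
In B, the extraction path crosses only that-complement boundaries, which are transparent.
So B is grammatical.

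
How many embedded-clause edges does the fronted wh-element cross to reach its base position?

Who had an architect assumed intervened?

"who" is extracted from the subject of "intervened".
Boundaries crossed, outermost first: [Ø] — 1 in total.

1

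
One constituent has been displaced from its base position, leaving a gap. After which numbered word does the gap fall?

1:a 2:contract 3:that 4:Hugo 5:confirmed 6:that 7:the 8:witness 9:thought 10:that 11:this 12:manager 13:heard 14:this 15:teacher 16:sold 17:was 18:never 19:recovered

16

The displaced element is "a contract" (word 2).
It is linked across 3 clause boundaries (that → that → Ø).
It functions as the direct object of "sold", so the gap sits immediately after word 16 ("sold").
Base order: Hugo confirmed that the witness thought that this manager heard this teacher sold a contract.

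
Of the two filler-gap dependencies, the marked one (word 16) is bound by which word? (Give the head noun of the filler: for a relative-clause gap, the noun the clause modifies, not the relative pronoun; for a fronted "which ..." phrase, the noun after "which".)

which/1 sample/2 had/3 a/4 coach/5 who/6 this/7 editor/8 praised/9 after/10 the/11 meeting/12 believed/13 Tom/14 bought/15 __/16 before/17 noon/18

2

The marked gap is the direct object of "bought".
Its filler is the fronted wh-phrase "which sample", at word 2.
(The other dependency links word 5 to a gap after word 9.)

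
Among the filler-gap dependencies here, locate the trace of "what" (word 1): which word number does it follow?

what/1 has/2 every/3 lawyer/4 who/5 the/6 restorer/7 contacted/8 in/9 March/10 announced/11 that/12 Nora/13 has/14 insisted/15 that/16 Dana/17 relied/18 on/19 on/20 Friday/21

The displaced element is "what" (word 1).
It is linked across 2 clause boundaries (that → that).
It functions as the object of the preposition "on" of "relied", so the gap sits immediately after word 19 ("on").
Base order: Every lawyer who the restorer contacted in March has announced that Nora has insisted that Dana relied on what on Friday.

19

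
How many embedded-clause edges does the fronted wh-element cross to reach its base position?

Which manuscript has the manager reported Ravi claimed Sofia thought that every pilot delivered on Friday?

3

"which manuscript" is extracted from the object of "delivered".
Boundaries crossed, outermost first: [Ø], [Ø], [that] — 3 in total.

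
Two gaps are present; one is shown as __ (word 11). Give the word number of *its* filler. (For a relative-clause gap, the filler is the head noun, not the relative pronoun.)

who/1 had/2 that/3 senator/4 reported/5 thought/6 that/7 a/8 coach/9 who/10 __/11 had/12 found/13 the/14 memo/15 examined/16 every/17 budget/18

9

The marked gap is inside the relative clause, the subject of "found".
Its filler is the head noun "coach" (via "who"), at word 9.
(The other dependency links word 1 to a gap after word 5.)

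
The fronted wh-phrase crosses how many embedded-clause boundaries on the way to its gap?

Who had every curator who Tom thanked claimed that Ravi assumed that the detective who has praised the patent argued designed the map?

3

"who" is extracted from the subject of "designed".
Boundaries crossed, outermost first: [that], [that], [Ø] — 3 in total.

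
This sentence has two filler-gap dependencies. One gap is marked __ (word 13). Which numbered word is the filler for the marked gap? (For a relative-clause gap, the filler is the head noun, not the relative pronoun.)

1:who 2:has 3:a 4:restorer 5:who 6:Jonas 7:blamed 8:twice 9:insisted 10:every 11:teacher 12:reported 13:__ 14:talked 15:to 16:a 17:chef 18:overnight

1

The marked gap is the subject of "talked".
Its filler is the fronted wh-phrase "who", at word 1.
(The other dependency links word 4 to a gap after word 7.)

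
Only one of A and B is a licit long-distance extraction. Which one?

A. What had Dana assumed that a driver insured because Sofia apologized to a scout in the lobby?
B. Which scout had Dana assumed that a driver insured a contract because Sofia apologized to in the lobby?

A

In B, the wh-phrase is extracted from inside an adjunct island (introduced by "because"), which blocks movement.
In A, the extraction path crosses only that-complement boundaries, which are transparent.
So A is grammatical.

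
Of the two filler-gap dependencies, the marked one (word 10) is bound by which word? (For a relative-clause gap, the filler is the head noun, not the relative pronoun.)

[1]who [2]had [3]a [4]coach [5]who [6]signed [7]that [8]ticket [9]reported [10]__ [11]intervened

1

The marked gap is the subject of "intervened".
Its filler is the fronted wh-phrase "who", at word 1.
(The other dependency links word 4 to a gap after word 5.)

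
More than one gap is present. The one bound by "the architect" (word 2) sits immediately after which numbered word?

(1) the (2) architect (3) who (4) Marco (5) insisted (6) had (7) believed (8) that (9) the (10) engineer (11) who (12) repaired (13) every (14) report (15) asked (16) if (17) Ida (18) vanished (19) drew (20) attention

The displaced element is "the architect" (word 2).
It is linked across 1 clause boundary (Ø).
It functions as the subject of "believed", so the gap sits immediately after word 5 ("insisted").
Base order: Marco insisted that the architect had believed that the engineer who repaired every report asked if Ida vanished.

5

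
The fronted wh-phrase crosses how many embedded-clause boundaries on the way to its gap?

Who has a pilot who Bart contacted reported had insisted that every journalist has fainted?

"who" is extracted from the subject of "insisted".
Boundaries crossed, outermost first: [Ø] — 1 in total.

1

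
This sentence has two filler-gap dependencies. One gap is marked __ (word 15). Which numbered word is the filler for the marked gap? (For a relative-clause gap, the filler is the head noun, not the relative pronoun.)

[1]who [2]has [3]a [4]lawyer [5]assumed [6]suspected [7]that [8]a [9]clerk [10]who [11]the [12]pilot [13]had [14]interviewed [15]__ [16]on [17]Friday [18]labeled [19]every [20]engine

9

The marked gap is inside the relative clause, the direct object of "interviewed".
Its filler is the head noun "clerk" (via "who"), at word 9.
(The other dependency links word 1 to a gap after word 5.)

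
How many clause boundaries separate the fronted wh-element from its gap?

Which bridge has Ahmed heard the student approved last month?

1

"which bridge" is extracted from the object of "approved".
Boundaries crossed, outermost first: [Ø] — 1 in total.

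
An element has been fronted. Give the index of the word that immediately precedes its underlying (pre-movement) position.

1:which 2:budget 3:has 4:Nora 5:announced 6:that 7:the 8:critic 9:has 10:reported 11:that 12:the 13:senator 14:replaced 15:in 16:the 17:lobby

14

The displaced element is "which budget" (word 2).
It is linked across 2 clause boundaries (that → that).
It functions as the direct object of "replaced", so the gap sits immediately after word 14 ("replaced").
Base order: Nora has announced that the critic has reported that the senator replaced which budget in the lobby.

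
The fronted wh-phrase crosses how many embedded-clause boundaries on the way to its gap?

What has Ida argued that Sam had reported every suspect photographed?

"what" is extracted from the object of "photographed".
Boundaries crossed, outermost first: [that], [Ø] — 2 in total.

2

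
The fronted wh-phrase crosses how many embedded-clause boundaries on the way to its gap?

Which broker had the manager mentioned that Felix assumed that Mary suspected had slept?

3

"which broker" is extracted from the subject of "slept".
Boundaries crossed, outermost first: [that], [that], [Ø] — 3 in total.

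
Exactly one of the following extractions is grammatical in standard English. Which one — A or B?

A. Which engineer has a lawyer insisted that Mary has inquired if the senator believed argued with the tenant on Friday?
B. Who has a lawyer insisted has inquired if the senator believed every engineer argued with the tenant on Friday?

B

In A, the wh-phrase is extracted from inside a wh-island (introduced by "if"), which blocks movement.
In B, the extraction path crosses only that-complement boundaries, which are transparent.
So B is grammatical.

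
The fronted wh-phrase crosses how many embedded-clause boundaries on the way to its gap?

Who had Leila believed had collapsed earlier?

"who" is extracted from the subject of "collapsed".
Boundaries crossed, outermost first: [Ø] — 1 in total.

1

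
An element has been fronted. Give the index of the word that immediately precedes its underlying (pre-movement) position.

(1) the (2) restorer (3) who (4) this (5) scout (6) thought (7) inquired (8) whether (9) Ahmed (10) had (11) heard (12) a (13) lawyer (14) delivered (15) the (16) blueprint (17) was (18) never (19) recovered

The displaced element is "the restorer" (word 2).
It is linked across 1 clause boundary (Ø).
It functions as the subject of "inquired", so the gap sits immediately after word 6 ("thought").
Base order: This scout thought that the restorer inquired whether Ahmed had heard a lawyer delivered the blueprint.

6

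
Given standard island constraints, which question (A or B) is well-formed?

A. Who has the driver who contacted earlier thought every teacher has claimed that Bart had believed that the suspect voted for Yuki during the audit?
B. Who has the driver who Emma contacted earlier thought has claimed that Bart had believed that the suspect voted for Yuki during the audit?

B

In A, the wh-phrase is extracted from inside a complex-NP island (relative clause) (introduced by "who"), which blocks movement.
In B, the extraction path crosses only that-complement boundaries, which are transparent.
So B is grammatical.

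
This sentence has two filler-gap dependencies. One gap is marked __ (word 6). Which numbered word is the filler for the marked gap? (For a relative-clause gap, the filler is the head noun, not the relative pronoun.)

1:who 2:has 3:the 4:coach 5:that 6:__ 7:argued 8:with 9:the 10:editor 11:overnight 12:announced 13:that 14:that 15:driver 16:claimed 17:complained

The marked gap is inside the relative clause, the subject of "argued".
Its filler is the head noun "coach" (via "that"), at word 4.
(The other dependency links word 1 to a gap after word 16.)

4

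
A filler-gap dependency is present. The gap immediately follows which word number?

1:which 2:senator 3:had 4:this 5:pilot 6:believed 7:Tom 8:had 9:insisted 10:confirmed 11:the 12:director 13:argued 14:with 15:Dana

The displaced element is "which senator" (word 2).
It is linked across 2 clause boundaries (Ø → Ø).
It functions as the subject of "confirmed", so the gap sits immediately after word 9 ("insisted").
Base order: This pilot had believed Tom had insisted which senator confirmed the director argued with Dana.

9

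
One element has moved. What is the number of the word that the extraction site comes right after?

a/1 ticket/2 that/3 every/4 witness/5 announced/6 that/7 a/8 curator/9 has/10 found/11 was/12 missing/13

The displaced element is "a ticket" (word 2).
It is linked across 1 clause boundary (that).
It functions as the direct object of "found", so the gap sits immediately after word 11 ("found").
Base order: Every witness announced that a curator has found a ticket.

11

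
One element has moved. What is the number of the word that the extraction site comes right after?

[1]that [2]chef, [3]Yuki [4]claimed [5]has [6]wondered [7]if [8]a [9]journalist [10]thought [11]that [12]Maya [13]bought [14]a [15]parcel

The displaced element is "that chef" (word 2).
It is linked across 1 clause boundary (Ø).
It functions as the subject of "wondered", so the gap sits immediately after word 4 ("claimed").
Base order: Yuki claimed that that chef has wondered if a journalist thought that Maya bought a parcel.

4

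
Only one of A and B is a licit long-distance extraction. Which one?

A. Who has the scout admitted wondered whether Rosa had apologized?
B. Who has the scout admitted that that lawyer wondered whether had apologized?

In B, the wh-phrase is extracted from inside a wh-island (introduced by "whether"), which blocks movement.
In A, the extraction path crosses only that-complement boundaries, which are transparent.
So A is grammatical.

A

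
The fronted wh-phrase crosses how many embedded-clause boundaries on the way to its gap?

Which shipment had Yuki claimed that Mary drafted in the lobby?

"which shipment" is extracted from the object of "drafted".
Boundaries crossed, outermost first: [that] — 1 in total.

1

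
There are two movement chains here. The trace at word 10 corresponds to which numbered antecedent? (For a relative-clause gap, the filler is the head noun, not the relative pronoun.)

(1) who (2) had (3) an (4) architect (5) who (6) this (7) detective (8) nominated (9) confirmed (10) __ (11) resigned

1

The marked gap is the subject of "resigned".
Its filler is the fronted wh-phrase "who", at word 1.
(The other dependency links word 4 to a gap after word 8.)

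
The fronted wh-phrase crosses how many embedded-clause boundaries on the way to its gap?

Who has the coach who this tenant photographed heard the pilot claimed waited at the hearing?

2

"who" is extracted from the subject of "waited".
Boundaries crossed, outermost first: [Ø], [Ø] — 2 in total.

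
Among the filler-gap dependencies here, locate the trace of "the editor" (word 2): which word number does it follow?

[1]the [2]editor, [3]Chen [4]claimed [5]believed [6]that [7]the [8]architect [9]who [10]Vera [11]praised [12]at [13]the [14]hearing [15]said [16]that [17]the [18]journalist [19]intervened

The displaced element is "the editor" (word 2).
It is linked across 1 clause boundary (Ø).
It functions as the subject of "believed", so the gap sits immediately after word 4 ("claimed").
Base order: Chen claimed that the editor believed that the architect who Vera praised at the hearing said that the journalist intervened.

4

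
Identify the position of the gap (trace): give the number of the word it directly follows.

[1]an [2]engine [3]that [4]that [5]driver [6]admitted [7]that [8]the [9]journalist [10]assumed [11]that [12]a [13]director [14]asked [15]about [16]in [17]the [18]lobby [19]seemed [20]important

The displaced element is "an engine" (word 2).
It is linked across 2 clause boundaries (that → that).
It functions as the object of the preposition "about" of "asked", so the gap sits immediately after word 15 ("about").
Base order: That driver admitted that the journalist assumed that a director asked about an engine in the lobby.

15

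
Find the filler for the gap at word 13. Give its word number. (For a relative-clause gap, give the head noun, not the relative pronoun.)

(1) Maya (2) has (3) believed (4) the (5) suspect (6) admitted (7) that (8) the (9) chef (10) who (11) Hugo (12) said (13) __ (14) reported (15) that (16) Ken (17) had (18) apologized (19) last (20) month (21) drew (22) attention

The gap at 13 is the subject of "reported", inside a relative clause.
The relative pronoun is "who" (word 10); it is bound by the head noun immediately before it.
Its filler is the head noun "chef", at word 9.

9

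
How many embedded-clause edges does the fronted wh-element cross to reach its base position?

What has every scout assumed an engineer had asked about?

1

"what" is extracted from the PP object of "asked".
Boundaries crossed, outermost first: [Ø] — 1 in total.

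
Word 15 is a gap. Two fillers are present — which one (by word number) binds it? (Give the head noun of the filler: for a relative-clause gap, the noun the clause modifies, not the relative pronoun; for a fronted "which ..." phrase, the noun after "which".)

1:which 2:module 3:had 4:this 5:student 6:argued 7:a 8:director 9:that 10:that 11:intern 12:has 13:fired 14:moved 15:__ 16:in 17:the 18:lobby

The marked gap is the direct object of "moved".
Its filler is the fronted wh-phrase "which module", at word 2.
(The other dependency links word 8 to a gap after word 13.)

2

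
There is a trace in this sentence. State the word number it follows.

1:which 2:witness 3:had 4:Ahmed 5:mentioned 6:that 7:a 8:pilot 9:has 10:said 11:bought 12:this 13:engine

The displaced element is "which witness" (word 2).
It is linked across 2 clause boundaries (that → Ø).
It functions as the subject of "bought", so the gap sits immediately after word 10 ("said").
Base order: Ahmed had mentioned that a pilot has said that which witness bought this engine.

10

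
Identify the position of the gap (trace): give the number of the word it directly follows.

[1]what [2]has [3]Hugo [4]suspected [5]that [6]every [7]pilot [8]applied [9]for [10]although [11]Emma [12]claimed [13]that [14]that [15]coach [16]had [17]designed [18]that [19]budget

9

The displaced element is "what" (word 1).
It is linked across 1 clause boundary (that).
It functions as the object of the preposition "for" of "applied", so the gap sits immediately after word 9 ("for").
Base order: Hugo has suspected that every pilot applied for what although Emma claimed that that coach had designed that budget.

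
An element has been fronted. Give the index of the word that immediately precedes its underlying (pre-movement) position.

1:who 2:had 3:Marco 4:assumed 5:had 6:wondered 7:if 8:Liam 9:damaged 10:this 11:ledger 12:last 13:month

4

The displaced element is "who" (word 1).
It is linked across 1 clause boundary (Ø).
It functions as the subject of "wondered", so the gap sits immediately after word 4 ("assumed").
Base order: Marco had assumed who had wondered if Liam damaged this ledger last month.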